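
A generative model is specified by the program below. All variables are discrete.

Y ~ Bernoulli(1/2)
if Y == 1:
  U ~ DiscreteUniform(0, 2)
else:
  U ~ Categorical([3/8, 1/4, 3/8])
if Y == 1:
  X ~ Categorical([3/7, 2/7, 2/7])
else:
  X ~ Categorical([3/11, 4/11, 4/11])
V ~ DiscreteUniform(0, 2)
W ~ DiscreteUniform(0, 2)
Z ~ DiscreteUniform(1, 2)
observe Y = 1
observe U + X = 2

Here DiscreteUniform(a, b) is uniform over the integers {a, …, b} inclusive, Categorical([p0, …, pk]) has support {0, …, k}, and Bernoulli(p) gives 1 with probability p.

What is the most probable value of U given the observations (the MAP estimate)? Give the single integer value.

Enumerate traces; 54 have nonzero weight after conditioning:
  (Y=1, U=0, X=2, V=0, W=0, Z=1) weight 1/378
  (Y=1, U=0, X=2, V=0, W=0, Z=2) weight 1/378
  (Y=1, U=0, X=2, V=0, W=1, Z=1) weight 1/378
  (Y=1, U=0, X=2, V=0, W=1, Z=2) weight 1/378
  (Y=1, U=0, X=2, V=0, W=2, Z=1) weight 1/378
  (Y=1, U=0, X=2, V=0, W=2, Z=2) weight 1/378
  (Y=1, U=0, X=2, V=1, W=0, Z=1) weight 1/378
  (Y=1, U=0, X=2, V=1, W=0, Z=2) weight 1/378
  (Y=1, U=1, X=1, V=0, W=0, Z=1) weight 1/378
  (Y=1, U=2, X=0, V=0, W=0, Z=1) weight 1/252
  … 44 more
Group by U:
  weight(U=0) = 1/21
  weight(U=1) = 1/21
  weight(U=2) = 1/14
Total weight = 1/21 + 1/21 + 1/14 = 1/6
P(U=0 | obs) = 1/21 / 1/6 = 2/7
P(U=1 | obs) = 1/21 / 1/6 = 2/7
P(U=2 | obs) = 1/14 / 1/6 = 3/7
argmax = 2

argmax_v P(U = v | obs) = 2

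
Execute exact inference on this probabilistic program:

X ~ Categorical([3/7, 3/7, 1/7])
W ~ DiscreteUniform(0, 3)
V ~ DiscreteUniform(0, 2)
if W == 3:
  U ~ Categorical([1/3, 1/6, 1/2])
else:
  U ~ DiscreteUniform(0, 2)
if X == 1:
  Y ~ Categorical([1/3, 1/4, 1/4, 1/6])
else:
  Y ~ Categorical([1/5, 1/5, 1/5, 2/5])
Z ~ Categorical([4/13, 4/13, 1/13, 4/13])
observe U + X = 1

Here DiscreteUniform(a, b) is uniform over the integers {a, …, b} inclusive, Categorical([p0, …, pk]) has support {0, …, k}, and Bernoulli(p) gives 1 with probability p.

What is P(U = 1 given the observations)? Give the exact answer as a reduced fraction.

P(U = 1 | obs) = 7/15

Enumerate traces; 384 have nonzero weight after conditioning:
  (X=0, W=0, V=0, U=1, Y=0, Z=0) weight 1/1365
  (X=0, W=0, V=0, U=1, Y=0, Z=1) weight 1/1365
  (X=0, W=0, V=0, U=1, Y=0, Z=2) weight 1/5460
  (X=0, W=0, V=0, U=1, Y=0, Z=3) weight 1/1365
  (X=0, W=0, V=0, U=1, Y=1, Z=0) weight 1/1365
  (X=0, W=0, V=0, U=1, Y=1, Z=1) weight 1/1365
  (X=0, W=0, V=0, U=1, Y=1, Z=2) weight 1/5460
  (X=0, W=0, V=0, U=1, Y=1, Z=3) weight 1/1365
  (X=1, W=0, V=0, U=0, Y=0, Z=0) weight 1/819
  … 375 more
Group by U:
  weight(U=0) = 1/7
  weight(U=1) = 1/8
Total weight = 1/7 + 1/8 = 15/56
P(U=0 | obs) = 1/7 / 15/56 = 8/15
P(U=1 | obs) = 1/8 / 15/56 = 7/15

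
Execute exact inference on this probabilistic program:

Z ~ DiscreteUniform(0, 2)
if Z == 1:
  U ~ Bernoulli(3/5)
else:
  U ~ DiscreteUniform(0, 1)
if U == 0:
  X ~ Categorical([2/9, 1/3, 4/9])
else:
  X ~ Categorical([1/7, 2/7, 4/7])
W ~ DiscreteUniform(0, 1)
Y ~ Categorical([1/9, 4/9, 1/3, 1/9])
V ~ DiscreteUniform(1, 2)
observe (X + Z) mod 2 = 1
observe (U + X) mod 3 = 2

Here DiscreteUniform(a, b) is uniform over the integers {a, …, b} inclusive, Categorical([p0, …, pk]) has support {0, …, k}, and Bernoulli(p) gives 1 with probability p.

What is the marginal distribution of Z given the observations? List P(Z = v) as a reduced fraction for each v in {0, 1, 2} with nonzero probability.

Enumerate traces; 48 have nonzero weight after conditioning:
  (Z=0, U=1, X=1, W=0, Y=0, V=1) weight 1/756
  (Z=0, U=1, X=1, W=0, Y=0, V=2) weight 1/756
  (Z=0, U=1, X=1, W=0, Y=1, V=1) weight 1/189
  (Z=0, U=1, X=1, W=0, Y=1, V=2) weight 1/189
  (Z=0, U=1, X=1, W=0, Y=2, V=1) weight 1/252
  (Z=0, U=1, X=1, W=0, Y=2, V=2) weight 1/252
  (Z=0, U=1, X=1, W=0, Y=3, V=1) weight 1/756
  (Z=0, U=1, X=1, W=0, Y=3, V=2) weight 1/756
  (Z=1, U=0, X=2, W=0, Y=0, V=1) weight 2/1215
  (Z=2, U=1, X=1, W=0, Y=0, V=1) weight 1/756
  … 38 more
Group by Z:
  weight(Z=0) = 1/21
  weight(Z=1) = 8/135
  weight(Z=2) = 1/21
Total weight = 1/21 + 8/135 + 1/21 = 146/945
P(Z=0 | obs) = 1/21 / 146/945 = 45/146
P(Z=1 | obs) = 8/135 / 146/945 = 28/73
P(Z=2 | obs) = 1/21 / 146/945 = 45/146

P(Z=0) = 45/146, P(Z=1) = 28/73, P(Z=2) = 45/146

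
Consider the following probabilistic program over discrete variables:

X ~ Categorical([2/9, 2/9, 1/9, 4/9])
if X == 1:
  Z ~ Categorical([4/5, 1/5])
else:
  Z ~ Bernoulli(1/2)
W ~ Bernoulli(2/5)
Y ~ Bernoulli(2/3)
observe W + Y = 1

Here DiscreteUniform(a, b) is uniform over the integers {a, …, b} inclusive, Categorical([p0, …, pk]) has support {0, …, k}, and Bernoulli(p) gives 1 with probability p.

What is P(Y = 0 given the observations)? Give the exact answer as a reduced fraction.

P(Y = 0 | obs) = 1/4

Enumerate traces; 16 have nonzero weight after conditioning:
  (X=0, Z=0, W=0, Y=1) weight 2/45
  (X=0, Z=0, W=1, Y=0) weight 2/135
  (X=0, Z=1, W=0, Y=1) weight 2/45
  (X=0, Z=1, W=1, Y=0) weight 2/135
  (X=1, Z=0, W=0, Y=1) weight 16/225
  (X=1, Z=0, W=1, Y=0) weight 16/675
  (X=1, Z=1, W=0, Y=1) weight 4/225
  (X=1, Z=1, W=1, Y=0) weight 4/675
  … 8 more
Group by Y:
  weight(Y=0) = 2/15
  weight(Y=1) = 2/5
Total weight = 2/15 + 2/5 = 8/15
P(Y=0 | obs) = 2/15 / 8/15 = 1/4
P(Y=1 | obs) = 2/5 / 8/15 = 3/4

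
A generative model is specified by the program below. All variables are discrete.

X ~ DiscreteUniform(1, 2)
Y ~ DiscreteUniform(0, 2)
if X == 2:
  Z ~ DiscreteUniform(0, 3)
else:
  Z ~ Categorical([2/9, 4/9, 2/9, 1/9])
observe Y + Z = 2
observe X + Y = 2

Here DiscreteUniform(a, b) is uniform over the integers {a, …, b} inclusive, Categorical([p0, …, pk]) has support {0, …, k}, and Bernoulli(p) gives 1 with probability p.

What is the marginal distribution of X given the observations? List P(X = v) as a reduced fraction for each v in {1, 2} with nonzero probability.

Enumerate traces; 2 have nonzero weight after conditioning:
  (X=1, Y=1, Z=1) weight 2/27
  (X=2, Y=0, Z=2) weight 1/24
Group by X:
  weight(X=1) = 2/27
  weight(X=2) = 1/24
Total weight = 2/27 + 1/24 = 25/216
P(X=1 | obs) = 2/27 / 25/216 = 16/25
P(X=2 | obs) = 1/24 / 25/216 = 9/25

P(X=1) = 16/25, P(X=2) = 9/25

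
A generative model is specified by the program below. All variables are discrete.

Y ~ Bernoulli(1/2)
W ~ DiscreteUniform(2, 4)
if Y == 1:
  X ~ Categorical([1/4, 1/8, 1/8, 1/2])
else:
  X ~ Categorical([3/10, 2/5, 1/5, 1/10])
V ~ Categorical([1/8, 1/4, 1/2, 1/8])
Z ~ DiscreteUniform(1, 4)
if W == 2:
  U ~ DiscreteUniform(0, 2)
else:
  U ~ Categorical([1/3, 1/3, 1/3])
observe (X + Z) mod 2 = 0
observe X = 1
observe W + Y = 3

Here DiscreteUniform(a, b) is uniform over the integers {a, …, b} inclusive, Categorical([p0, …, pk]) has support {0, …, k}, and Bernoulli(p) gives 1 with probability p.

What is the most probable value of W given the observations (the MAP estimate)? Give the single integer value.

argmax_v P(W = v | obs) = 3

Enumerate traces; 48 have nonzero weight after conditioning:
  (Y=0, W=3, X=1, V=0, Z=1, U=0) weight 1/1440
  (Y=0, W=3, X=1, V=0, Z=1, U=1) weight 1/1440
  (Y=0, W=3, X=1, V=0, Z=1, U=2) weight 1/1440
  (Y=0, W=3, X=1, V=0, Z=3, U=0) weight 1/1440
  (Y=0, W=3, X=1, V=0, Z=3, U=1) weight 1/1440
  (Y=0, W=3, X=1, V=0, Z=3, U=2) weight 1/1440
  (Y=0, W=3, X=1, V=1, Z=1, U=0) weight 1/720
  (Y=0, W=3, X=1, V=1, Z=1, U=1) weight 1/720
  (Y=1, W=2, X=1, V=0, Z=1, U=0) weight 1/4608
  … 39 more
Group by W:
  weight(W=2) = 1/96
  weight(W=3) = 1/30
Total weight = 1/96 + 1/30 = 7/160
P(W=2 | obs) = 1/96 / 7/160 = 5/21
P(W=3 | obs) = 1/30 / 7/160 = 16/21
argmax = 3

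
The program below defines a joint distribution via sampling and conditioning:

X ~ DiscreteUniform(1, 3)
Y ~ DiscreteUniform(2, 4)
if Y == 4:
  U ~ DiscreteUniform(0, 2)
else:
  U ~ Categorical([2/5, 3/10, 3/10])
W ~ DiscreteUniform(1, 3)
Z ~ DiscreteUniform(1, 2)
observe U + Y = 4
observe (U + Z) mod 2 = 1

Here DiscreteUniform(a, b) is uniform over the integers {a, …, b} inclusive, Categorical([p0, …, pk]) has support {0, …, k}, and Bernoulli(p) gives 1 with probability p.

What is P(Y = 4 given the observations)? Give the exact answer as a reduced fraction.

Enumerate traces; 27 have nonzero weight after conditioning:
  (X=1, Y=2, U=2, W=1, Z=1) weight 1/180
  (X=1, Y=2, U=2, W=2, Z=1) weight 1/180
  (X=1, Y=2, U=2, W=3, Z=1) weight 1/180
  (X=1, Y=3, U=1, W=1, Z=2) weight 1/180
  (X=1, Y=3, U=1, W=2, Z=2) weight 1/180
  (X=1, Y=3, U=1, W=3, Z=2) weight 1/180
  (X=1, Y=4, U=0, W=1, Z=1) weight 1/162
  (X=1, Y=4, U=0, W=2, Z=1) weight 1/162
  … 19 more
Group by Y:
  weight(Y=2) = 1/20
  weight(Y=3) = 1/20
  weight(Y=4) = 1/18
Total weight = 1/20 + 1/20 + 1/18 = 7/45
P(Y=2 | obs) = 1/20 / 7/45 = 9/28
P(Y=3 | obs) = 1/20 / 7/45 = 9/28
P(Y=4 | obs) = 1/18 / 7/45 = 5/14

P(Y = 4 | obs) = 5/14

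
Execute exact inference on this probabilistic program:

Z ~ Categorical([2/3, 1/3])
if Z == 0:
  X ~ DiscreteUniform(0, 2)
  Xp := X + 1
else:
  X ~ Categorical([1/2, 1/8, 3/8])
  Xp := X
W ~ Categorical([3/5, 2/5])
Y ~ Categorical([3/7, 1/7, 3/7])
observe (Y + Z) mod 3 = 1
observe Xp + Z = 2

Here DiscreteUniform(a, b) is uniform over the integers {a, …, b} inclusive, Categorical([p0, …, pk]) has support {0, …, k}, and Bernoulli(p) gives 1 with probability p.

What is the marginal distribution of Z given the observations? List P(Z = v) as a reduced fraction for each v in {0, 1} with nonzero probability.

Enumerate traces; 4 have nonzero weight after conditioning:
  (Z=0, X=1, W=0, Y=1) weight 2/105
  (Z=0, X=1, W=1, Y=1) weight 4/315
  (Z=1, X=1, W=0, Y=0) weight 3/280
  (Z=1, X=1, W=1, Y=0) weight 1/140
Group by Z:
  weight(Z=0) = 2/63
  weight(Z=1) = 1/56
Total weight = 2/63 + 1/56 = 25/504
P(Z=0 | obs) = 2/63 / 25/504 = 16/25
P(Z=1 | obs) = 1/56 / 25/504 = 9/25

P(Z=0) = 16/25, P(Z=1) = 9/25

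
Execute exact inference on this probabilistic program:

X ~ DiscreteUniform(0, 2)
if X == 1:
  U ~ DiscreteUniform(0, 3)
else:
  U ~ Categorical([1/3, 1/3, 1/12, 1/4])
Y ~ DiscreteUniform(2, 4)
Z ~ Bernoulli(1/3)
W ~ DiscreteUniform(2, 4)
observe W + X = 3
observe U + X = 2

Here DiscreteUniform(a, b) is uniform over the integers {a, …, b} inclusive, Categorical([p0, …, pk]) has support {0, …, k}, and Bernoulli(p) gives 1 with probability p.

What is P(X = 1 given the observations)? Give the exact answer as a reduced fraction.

P(X = 1 | obs) = 3/4

Enumerate traces; 12 have nonzero weight after conditioning:
  (X=0, U=2, Y=2, Z=0, W=3) weight 1/486
  (X=0, U=2, Y=2, Z=1, W=3) weight 1/972
  (X=0, U=2, Y=3, Z=0, W=3) weight 1/486
  (X=0, U=2, Y=3, Z=1, W=3) weight 1/972
  (X=0, U=2, Y=4, Z=0, W=3) weight 1/486
  (X=0, U=2, Y=4, Z=1, W=3) weight 1/972
  (X=1, U=1, Y=2, Z=0, W=2) weight 1/162
  (X=1, U=1, Y=2, Z=1, W=2) weight 1/324
  … 4 more
Group by X:
  weight(X=0) = 1/108
  weight(X=1) = 1/36
Total weight = 1/108 + 1/36 = 1/27
P(X=0 | obs) = 1/108 / 1/27 = 1/4
P(X=1 | obs) = 1/36 / 1/27 = 3/4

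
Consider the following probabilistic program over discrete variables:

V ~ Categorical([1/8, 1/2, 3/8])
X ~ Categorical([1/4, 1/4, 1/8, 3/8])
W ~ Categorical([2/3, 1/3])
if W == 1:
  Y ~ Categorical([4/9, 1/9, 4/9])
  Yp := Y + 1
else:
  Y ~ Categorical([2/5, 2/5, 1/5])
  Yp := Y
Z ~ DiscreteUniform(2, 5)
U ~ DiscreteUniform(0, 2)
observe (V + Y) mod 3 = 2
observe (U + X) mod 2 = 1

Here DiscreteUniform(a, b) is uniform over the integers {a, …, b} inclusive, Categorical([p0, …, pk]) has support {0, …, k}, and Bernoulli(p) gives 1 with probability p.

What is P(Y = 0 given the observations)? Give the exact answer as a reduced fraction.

P(Y = 0 | obs) = 84/185

Enumerate traces; 144 have nonzero weight after conditioning:
  (V=0, X=0, W=0, Y=2, Z=2, U=1) weight 1/2880
  (V=0, X=0, W=0, Y=2, Z=3, U=1) weight 1/2880
  (V=0, X=0, W=0, Y=2, Z=4, U=1) weight 1/2880
  (V=0, X=0, W=0, Y=2, Z=5, U=1) weight 1/2880
  (V=0, X=0, W=1, Y=2, Z=2, U=1) weight 1/2592
  (V=0, X=0, W=1, Y=2, Z=3, U=1) weight 1/2592
  (V=0, X=0, W=1, Y=2, Z=4, U=1) weight 1/2592
  (V=0, X=0, W=1, Y=2, Z=5, U=1) weight 1/2592
  (V=1, X=0, W=0, Y=1, Z=2, U=1) weight 1/360
  (V=2, X=0, W=0, Y=0, Z=2, U=1) weight 1/480
  … 134 more
Group by Y:
  weight(Y=0) = 91/1080
  weight(Y=1) = 533/6480
  weight(Y=2) = 247/12960
Total weight = 91/1080 + 533/6480 + 247/12960 = 481/2592
P(Y=0 | obs) = 91/1080 / 481/2592 = 84/185
P(Y=1 | obs) = 533/6480 / 481/2592 = 82/185
P(Y=2 | obs) = 247/12960 / 481/2592 = 19/185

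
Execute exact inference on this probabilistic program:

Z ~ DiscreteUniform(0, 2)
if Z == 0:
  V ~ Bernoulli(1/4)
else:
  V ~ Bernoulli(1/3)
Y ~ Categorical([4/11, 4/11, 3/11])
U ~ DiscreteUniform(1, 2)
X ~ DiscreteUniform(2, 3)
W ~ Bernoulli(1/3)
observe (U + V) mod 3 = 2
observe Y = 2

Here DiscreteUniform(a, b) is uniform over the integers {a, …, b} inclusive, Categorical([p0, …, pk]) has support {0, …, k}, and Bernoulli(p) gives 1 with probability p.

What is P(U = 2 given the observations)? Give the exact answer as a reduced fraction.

P(U = 2 | obs) = 25/36

Enumerate traces; 24 have nonzero weight after conditioning:
  (Z=0, V=0, Y=2, U=2, X=2, W=0) weight 1/88
  (Z=0, V=0, Y=2, U=2, X=2, W=1) weight 1/176
  (Z=0, V=0, Y=2, U=2, X=3, W=0) weight 1/88
  (Z=0, V=0, Y=2, U=2, X=3, W=1) weight 1/176
  (Z=0, V=1, Y=2, U=1, X=2, W=0) weight 1/264
  (Z=0, V=1, Y=2, U=1, X=2, W=1) weight 1/528
  (Z=0, V=1, Y=2, U=1, X=3, W=0) weight 1/264
  (Z=0, V=1, Y=2, U=1, X=3, W=1) weight 1/528
  … 16 more
Group by U:
  weight(U=1) = 1/24
  weight(U=2) = 25/264
Total weight = 1/24 + 25/264 = 3/22
P(U=1 | obs) = 1/24 / 3/22 = 11/36
P(U=2 | obs) = 25/264 / 3/22 = 25/36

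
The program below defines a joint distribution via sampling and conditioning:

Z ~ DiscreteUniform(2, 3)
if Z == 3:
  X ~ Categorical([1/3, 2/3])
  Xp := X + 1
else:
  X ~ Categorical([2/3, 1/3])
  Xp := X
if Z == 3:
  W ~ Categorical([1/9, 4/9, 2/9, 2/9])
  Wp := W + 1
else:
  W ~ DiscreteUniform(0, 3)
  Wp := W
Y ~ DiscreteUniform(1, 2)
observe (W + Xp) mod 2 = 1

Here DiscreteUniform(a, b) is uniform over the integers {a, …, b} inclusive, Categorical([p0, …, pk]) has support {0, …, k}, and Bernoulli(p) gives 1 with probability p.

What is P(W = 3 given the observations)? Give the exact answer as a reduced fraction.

Enumerate traces; 16 have nonzero weight after conditioning:
  (Z=2, X=0, W=1, Y=1) weight 1/24
  (Z=2, X=0, W=1, Y=2) weight 1/24
  (Z=2, X=0, W=3, Y=1) weight 1/24
  (Z=2, X=0, W=3, Y=2) weight 1/24
  (Z=2, X=1, W=0, Y=1) weight 1/48
  (Z=2, X=1, W=0, Y=2) weight 1/48
  (Z=2, X=1, W=2, Y=1) weight 1/48
  (Z=2, X=1, W=2, Y=2) weight 1/48
  … 8 more
Group by W:
  weight(W=0) = 13/216
  weight(W=1) = 25/108
  weight(W=2) = 17/216
  weight(W=3) = 17/108
Total weight = 13/216 + 25/108 + 17/216 + 17/108 = 19/36
P(W=0 | obs) = 13/216 / 19/36 = 13/114
P(W=1 | obs) = 25/108 / 19/36 = 25/57
P(W=2 | obs) = 17/216 / 19/36 = 17/114
P(W=3 | obs) = 17/108 / 19/36 = 17/57

P(W = 3 | obs) = 17/57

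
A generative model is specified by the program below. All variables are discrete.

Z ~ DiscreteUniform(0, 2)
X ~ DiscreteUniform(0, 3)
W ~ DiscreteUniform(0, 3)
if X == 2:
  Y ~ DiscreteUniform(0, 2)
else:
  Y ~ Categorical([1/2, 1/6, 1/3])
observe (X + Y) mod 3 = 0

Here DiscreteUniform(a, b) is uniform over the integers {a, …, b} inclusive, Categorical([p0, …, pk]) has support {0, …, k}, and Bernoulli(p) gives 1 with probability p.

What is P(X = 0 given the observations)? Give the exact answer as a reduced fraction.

P(X = 0 | obs) = 3/10

Enumerate traces; 48 have nonzero weight after conditioning:
  (Z=0, X=0, W=0, Y=0) weight 1/96
  (Z=0, X=0, W=1, Y=0) weight 1/96
  (Z=0, X=0, W=2, Y=0) weight 1/96
  (Z=0, X=0, W=3, Y=0) weight 1/96
  (Z=0, X=1, W=0, Y=2) weight 1/144
  (Z=0, X=1, W=1, Y=2) weight 1/144
  (Z=0, X=1, W=2, Y=2) weight 1/144
  (Z=0, X=1, W=3, Y=2) weight 1/144
  (Z=0, X=2, W=0, Y=1) weight 1/144
  (Z=0, X=3, W=0, Y=0) weight 1/96
  … 38 more
Group by X:
  weight(X=0) = 1/8
  weight(X=1) = 1/12
  weight(X=2) = 1/12
  weight(X=3) = 1/8
Total weight = 1/8 + 1/12 + 1/12 + 1/8 = 5/12
P(X=0 | obs) = 1/8 / 5/12 = 3/10
P(X=1 | obs) = 1/12 / 5/12 = 1/5
P(X=2 | obs) = 1/12 / 5/12 = 1/5
P(X=3 | obs) = 1/8 / 5/12 = 3/10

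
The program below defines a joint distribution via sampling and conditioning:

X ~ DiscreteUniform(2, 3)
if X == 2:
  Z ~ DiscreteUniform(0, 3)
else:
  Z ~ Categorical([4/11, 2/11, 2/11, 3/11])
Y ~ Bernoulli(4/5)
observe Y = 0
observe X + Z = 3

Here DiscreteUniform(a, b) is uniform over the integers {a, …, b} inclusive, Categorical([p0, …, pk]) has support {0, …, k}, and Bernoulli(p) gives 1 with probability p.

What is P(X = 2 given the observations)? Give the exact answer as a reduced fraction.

P(X = 2 | obs) = 11/27

Enumerate traces; 2 have nonzero weight after conditioning:
  (X=2, Z=1, Y=0) weight 1/40
  (X=3, Z=0, Y=0) weight 2/55
Group by X:
  weight(X=2) = 1/40
  weight(X=3) = 2/55
Total weight = 1/40 + 2/55 = 27/440
P(X=2 | obs) = 1/40 / 27/440 = 11/27
P(X=3 | obs) = 2/55 / 27/440 = 16/27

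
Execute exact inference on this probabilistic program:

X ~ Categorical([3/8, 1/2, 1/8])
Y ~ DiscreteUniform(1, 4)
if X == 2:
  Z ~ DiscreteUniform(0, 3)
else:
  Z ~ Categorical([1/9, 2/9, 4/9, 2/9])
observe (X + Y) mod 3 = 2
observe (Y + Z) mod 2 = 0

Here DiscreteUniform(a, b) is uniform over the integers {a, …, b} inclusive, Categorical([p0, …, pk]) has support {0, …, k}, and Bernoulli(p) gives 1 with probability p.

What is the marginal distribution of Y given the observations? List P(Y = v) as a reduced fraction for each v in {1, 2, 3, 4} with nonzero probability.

P(Y=1) = 32/111, P(Y=2) = 10/37, P(Y=3) = 3/37, P(Y=4) = 40/111

Enumerate traces; 8 have nonzero weight after conditioning:
  (X=0, Y=2, Z=0) weight 1/96
  (X=0, Y=2, Z=2) weight 1/24
  (X=1, Y=1, Z=1) weight 1/36
  (X=1, Y=1, Z=3) weight 1/36
  (X=1, Y=4, Z=0) weight 1/72
  (X=1, Y=4, Z=2) weight 1/18
  (X=2, Y=3, Z=1) weight 1/128
  (X=2, Y=3, Z=3) weight 1/128
Group by Y:
  weight(Y=1) = 1/18
  weight(Y=2) = 5/96
  weight(Y=3) = 1/64
  weight(Y=4) = 5/72
Total weight = 1/18 + 5/96 + 1/64 + 5/72 = 37/192
P(Y=1 | obs) = 1/18 / 37/192 = 32/111
P(Y=2 | obs) = 5/96 / 37/192 = 10/37
P(Y=3 | obs) = 1/64 / 37/192 = 3/37
P(Y=4 | obs) = 5/72 / 37/192 = 40/111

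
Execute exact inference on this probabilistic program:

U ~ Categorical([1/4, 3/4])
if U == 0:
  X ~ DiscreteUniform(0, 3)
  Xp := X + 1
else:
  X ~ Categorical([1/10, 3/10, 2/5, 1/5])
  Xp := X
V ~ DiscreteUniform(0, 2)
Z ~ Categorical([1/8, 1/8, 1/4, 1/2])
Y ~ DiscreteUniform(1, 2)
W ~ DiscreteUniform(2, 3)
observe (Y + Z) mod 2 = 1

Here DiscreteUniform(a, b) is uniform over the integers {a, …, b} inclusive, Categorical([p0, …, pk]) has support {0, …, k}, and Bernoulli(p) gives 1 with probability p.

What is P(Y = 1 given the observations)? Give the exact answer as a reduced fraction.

P(Y = 1 | obs) = 3/8

Enumerate traces; 192 have nonzero weight after conditioning:
  (U=0, X=0, V=0, Z=0, Y=1, W=2) weight 1/1536
  (U=0, X=0, V=0, Z=0, Y=1, W=3) weight 1/1536
  (U=0, X=0, V=0, Z=1, Y=2, W=2) weight 1/1536
  (U=0, X=0, V=0, Z=1, Y=2, W=3) weight 1/1536
  (U=0, X=0, V=0, Z=2, Y=1, W=2) weight 1/768
  (U=0, X=0, V=0, Z=2, Y=1, W=3) weight 1/768
  (U=0, X=0, V=0, Z=3, Y=2, W=2) weight 1/384
  (U=0, X=0, V=0, Z=3, Y=2, W=3) weight 1/384
  … 184 more
Group by Y:
  weight(Y=1) = 3/16
  weight(Y=2) = 5/16
Total weight = 3/16 + 5/16 = 1/2
P(Y=1 | obs) = 3/16 / 1/2 = 3/8
P(Y=2 | obs) = 5/16 / 1/2 = 5/8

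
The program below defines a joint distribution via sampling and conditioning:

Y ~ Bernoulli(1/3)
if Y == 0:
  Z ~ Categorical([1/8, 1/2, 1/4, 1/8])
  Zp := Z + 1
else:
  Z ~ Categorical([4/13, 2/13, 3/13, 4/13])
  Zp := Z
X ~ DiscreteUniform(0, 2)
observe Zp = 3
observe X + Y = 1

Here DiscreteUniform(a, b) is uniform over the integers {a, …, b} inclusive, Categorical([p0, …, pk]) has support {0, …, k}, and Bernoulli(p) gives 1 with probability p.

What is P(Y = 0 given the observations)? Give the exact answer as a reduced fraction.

P(Y = 0 | obs) = 13/21

Enumerate traces; 2 have nonzero weight after conditioning:
  (Y=0, Z=2, X=1) weight 1/18
  (Y=1, Z=3, X=0) weight 4/117
Group by Y:
  weight(Y=0) = 1/18
  weight(Y=1) = 4/117
Total weight = 1/18 + 4/117 = 7/78
P(Y=0 | obs) = 1/18 / 7/78 = 13/21
P(Y=1 | obs) = 4/117 / 7/78 = 8/21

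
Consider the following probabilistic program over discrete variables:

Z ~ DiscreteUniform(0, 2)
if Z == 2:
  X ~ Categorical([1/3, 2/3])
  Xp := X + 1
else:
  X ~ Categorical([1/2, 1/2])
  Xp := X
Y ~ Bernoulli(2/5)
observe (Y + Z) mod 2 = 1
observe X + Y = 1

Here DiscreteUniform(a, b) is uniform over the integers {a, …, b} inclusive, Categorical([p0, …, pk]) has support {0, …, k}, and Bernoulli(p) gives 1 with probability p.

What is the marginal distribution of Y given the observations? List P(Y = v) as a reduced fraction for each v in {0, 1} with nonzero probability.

Enumerate traces; 3 have nonzero weight after conditioning:
  (Z=0, X=0, Y=1) weight 1/15
  (Z=1, X=1, Y=0) weight 1/10
  (Z=2, X=0, Y=1) weight 2/45
Group by Y:
  weight(Y=0) = 1/10
  weight(Y=1) = 1/9
Total weight = 1/10 + 1/9 = 19/90
P(Y=0 | obs) = 1/10 / 19/90 = 9/19
P(Y=1 | obs) = 1/9 / 19/90 = 10/19

P(Y=0) = 9/19, P(Y=1) = 10/19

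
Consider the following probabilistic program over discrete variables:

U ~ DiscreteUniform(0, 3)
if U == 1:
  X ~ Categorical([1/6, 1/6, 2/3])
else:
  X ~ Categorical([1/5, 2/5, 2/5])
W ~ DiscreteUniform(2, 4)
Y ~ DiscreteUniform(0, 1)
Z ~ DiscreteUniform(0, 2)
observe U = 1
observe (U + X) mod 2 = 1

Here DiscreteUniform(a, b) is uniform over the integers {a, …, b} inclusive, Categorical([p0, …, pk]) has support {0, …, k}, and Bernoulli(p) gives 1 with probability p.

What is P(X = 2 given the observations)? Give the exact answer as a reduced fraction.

P(X = 2 | obs) = 4/5

Enumerate traces; 36 have nonzero weight after conditioning:
  (U=1, X=0, W=2, Y=0, Z=0) weight 1/432
  (U=1, X=0, W=2, Y=0, Z=1) weight 1/432
  (U=1, X=0, W=2, Y=0, Z=2) weight 1/432
  (U=1, X=0, W=2, Y=1, Z=0) weight 1/432
  (U=1, X=0, W=2, Y=1, Z=1) weight 1/432
  (U=1, X=0, W=2, Y=1, Z=2) weight 1/432
  (U=1, X=0, W=3, Y=0, Z=0) weight 1/432
  (U=1, X=0, W=3, Y=0, Z=1) weight 1/432
  (U=1, X=2, W=2, Y=0, Z=0) weight 1/108
  … 27 more
Group by X:
  weight(X=0) = 1/24
  weight(X=2) = 1/6
Total weight = 1/24 + 1/6 = 5/24
P(X=0 | obs) = 1/24 / 5/24 = 1/5
P(X=2 | obs) = 1/6 / 5/24 = 4/5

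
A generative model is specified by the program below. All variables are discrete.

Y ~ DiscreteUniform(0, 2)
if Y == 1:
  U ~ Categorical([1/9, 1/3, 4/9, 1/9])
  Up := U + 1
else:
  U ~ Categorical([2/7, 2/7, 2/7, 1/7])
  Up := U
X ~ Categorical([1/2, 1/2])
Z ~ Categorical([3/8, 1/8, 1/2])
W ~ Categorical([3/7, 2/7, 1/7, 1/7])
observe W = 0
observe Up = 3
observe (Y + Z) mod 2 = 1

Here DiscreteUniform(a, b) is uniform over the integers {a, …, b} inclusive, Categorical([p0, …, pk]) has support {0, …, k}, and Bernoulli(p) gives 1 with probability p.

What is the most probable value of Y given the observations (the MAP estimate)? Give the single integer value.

Enumerate traces; 8 have nonzero weight after conditioning:
  (Y=0, U=3, X=0, Z=1, W=0) weight 1/784
  (Y=0, U=3, X=1, Z=1, W=0) weight 1/784
  (Y=1, U=2, X=0, Z=0, W=0) weight 1/84
  (Y=1, U=2, X=0, Z=2, W=0) weight 1/63
  (Y=1, U=2, X=1, Z=0, W=0) weight 1/84
  (Y=1, U=2, X=1, Z=2, W=0) weight 1/63
  (Y=2, U=3, X=0, Z=1, W=0) weight 1/784
  (Y=2, U=3, X=1, Z=1, W=0) weight 1/784
Group by Y:
  weight(Y=0) = 1/392
  weight(Y=1) = 1/18
  weight(Y=2) = 1/392
Total weight = 1/392 + 1/18 + 1/392 = 107/1764
P(Y=0 | obs) = 1/392 / 107/1764 = 9/214
P(Y=1 | obs) = 1/18 / 107/1764 = 98/107
P(Y=2 | obs) = 1/392 / 107/1764 = 9/214
argmax = 1

argmax_v P(Y = v | obs) = 1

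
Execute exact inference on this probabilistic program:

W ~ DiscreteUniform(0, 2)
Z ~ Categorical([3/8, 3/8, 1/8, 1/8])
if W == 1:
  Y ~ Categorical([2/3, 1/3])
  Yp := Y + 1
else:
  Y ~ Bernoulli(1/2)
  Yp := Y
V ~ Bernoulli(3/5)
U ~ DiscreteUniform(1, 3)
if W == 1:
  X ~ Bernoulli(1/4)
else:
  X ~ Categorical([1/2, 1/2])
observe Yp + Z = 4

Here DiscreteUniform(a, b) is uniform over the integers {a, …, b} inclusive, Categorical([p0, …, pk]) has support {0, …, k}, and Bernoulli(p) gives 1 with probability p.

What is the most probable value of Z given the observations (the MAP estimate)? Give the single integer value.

Enumerate traces; 48 have nonzero weight after conditioning:
  (W=0, Z=3, Y=1, V=0, U=1, X=0) weight 1/720
  (W=0, Z=3, Y=1, V=0, U=1, X=1) weight 1/720
  (W=0, Z=3, Y=1, V=0, U=2, X=0) weight 1/720
  (W=0, Z=3, Y=1, V=0, U=2, X=1) weight 1/720
  (W=0, Z=3, Y=1, V=0, U=3, X=0) weight 1/720
  (W=0, Z=3, Y=1, V=0, U=3, X=1) weight 1/720
  (W=0, Z=3, Y=1, V=1, U=1, X=0) weight 1/480
  (W=0, Z=3, Y=1, V=1, U=1, X=1) weight 1/480
  (W=1, Z=2, Y=1, V=0, U=1, X=0) weight 1/720
  … 39 more
Group by Z:
  weight(Z=2) = 1/72
  weight(Z=3) = 5/72
Total weight = 1/72 + 5/72 = 1/12
P(Z=2 | obs) = 1/72 / 1/12 = 1/6
P(Z=3 | obs) = 5/72 / 1/12 = 5/6
argmax = 3

argmax_v P(Z = v | obs) = 3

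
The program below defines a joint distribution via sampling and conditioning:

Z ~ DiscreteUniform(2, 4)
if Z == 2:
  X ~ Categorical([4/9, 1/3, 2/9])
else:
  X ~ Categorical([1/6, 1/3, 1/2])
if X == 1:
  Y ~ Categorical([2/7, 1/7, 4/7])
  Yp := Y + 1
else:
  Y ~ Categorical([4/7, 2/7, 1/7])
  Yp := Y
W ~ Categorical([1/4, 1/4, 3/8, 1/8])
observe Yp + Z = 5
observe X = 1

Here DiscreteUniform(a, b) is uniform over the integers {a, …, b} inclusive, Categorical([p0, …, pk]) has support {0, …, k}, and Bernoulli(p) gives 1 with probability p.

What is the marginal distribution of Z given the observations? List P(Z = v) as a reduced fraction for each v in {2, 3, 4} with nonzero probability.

P(Z=2) = 4/7, P(Z=3) = 1/7, P(Z=4) = 2/7

Enumerate traces; 12 have nonzero weight after conditioning:
  (Z=2, X=1, Y=2, W=0) weight 1/63
  (Z=2, X=1, Y=2, W=1) weight 1/63
  (Z=2, X=1, Y=2, W=2) weight 1/42
  (Z=2, X=1, Y=2, W=3) weight 1/126
  (Z=3, X=1, Y=1, W=0) weight 1/252
  (Z=3, X=1, Y=1, W=1) weight 1/252
  (Z=3, X=1, Y=1, W=2) weight 1/168
  (Z=3, X=1, Y=1, W=3) weight 1/504
  (Z=4, X=1, Y=0, W=0) weight 1/126
  … 3 more
Group by Z:
  weight(Z=2) = 4/63
  weight(Z=3) = 1/63
  weight(Z=4) = 2/63
Total weight = 4/63 + 1/63 + 2/63 = 1/9
P(Z=2 | obs) = 4/63 / 1/9 = 4/7
P(Z=3 | obs) = 1/63 / 1/9 = 1/7
P(Z=4 | obs) = 2/63 / 1/9 = 2/7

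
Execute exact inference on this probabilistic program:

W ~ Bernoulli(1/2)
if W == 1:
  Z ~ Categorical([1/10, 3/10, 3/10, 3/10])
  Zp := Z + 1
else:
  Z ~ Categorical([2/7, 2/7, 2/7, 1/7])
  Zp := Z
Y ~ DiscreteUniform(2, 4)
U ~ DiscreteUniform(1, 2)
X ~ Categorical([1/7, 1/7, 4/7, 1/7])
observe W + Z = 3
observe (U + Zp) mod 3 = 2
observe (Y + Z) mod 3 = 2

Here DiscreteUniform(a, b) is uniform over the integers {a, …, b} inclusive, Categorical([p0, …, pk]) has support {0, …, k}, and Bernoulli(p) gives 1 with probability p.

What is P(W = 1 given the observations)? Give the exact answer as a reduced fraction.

P(W = 1 | obs) = 21/31

Enumerate traces; 8 have nonzero weight after conditioning:
  (W=0, Z=3, Y=2, U=2, X=0) weight 1/588
  (W=0, Z=3, Y=2, U=2, X=1) weight 1/588
  (W=0, Z=3, Y=2, U=2, X=2) weight 1/147
  (W=0, Z=3, Y=2, U=2, X=3) weight 1/588
  (W=1, Z=2, Y=3, U=2, X=0) weight 1/280
  (W=1, Z=2, Y=3, U=2, X=1) weight 1/280
  (W=1, Z=2, Y=3, U=2, X=2) weight 1/70
  (W=1, Z=2, Y=3, U=2, X=3) weight 1/280
Group by W:
  weight(W=0) = 1/84
  weight(W=1) = 1/40
Total weight = 1/84 + 1/40 = 31/840
P(W=0 | obs) = 1/84 / 31/840 = 10/31
P(W=1 | obs) = 1/40 / 31/840 = 21/31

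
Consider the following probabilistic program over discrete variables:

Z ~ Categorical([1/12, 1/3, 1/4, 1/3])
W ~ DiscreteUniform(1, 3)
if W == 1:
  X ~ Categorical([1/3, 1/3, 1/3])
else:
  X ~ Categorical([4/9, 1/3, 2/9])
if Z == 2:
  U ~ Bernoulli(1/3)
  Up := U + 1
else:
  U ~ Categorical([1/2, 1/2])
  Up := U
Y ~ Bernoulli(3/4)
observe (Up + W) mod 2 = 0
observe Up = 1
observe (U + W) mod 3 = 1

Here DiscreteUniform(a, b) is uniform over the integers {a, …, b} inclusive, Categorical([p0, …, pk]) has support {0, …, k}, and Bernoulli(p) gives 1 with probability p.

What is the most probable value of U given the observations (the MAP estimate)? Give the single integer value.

Enumerate traces; 24 have nonzero weight after conditioning:
  (Z=0, W=3, X=0, U=1, Y=0) weight 1/648
  (Z=0, W=3, X=0, U=1, Y=1) weight 1/216
  (Z=0, W=3, X=1, U=1, Y=0) weight 1/864
  (Z=0, W=3, X=1, U=1, Y=1) weight 1/288
  (Z=0, W=3, X=2, U=1, Y=0) weight 1/1296
  (Z=0, W=3, X=2, U=1, Y=1) weight 1/432
  (Z=1, W=3, X=0, U=1, Y=0) weight 1/162
  (Z=1, W=3, X=0, U=1, Y=1) weight 1/54
  (Z=2, W=1, X=0, U=0, Y=0) weight 1/216
  … 15 more
Group by U:
  weight(U=0) = 1/18
  weight(U=1) = 1/8
Total weight = 1/18 + 1/8 = 13/72
P(U=0 | obs) = 1/18 / 13/72 = 4/13
P(U=1 | obs) = 1/8 / 13/72 = 9/13
argmax = 1

argmax_v P(U = v | obs) = 1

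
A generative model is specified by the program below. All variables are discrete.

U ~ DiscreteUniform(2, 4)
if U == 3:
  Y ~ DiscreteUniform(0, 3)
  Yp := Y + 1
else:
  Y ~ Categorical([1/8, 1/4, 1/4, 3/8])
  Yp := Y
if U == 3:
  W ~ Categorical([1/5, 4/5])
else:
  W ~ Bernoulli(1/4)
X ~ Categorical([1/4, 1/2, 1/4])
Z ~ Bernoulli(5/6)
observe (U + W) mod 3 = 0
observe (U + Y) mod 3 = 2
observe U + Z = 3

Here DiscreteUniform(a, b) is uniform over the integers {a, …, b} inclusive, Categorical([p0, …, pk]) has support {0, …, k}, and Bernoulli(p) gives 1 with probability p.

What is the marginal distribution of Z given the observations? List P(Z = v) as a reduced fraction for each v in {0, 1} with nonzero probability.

P(Z=0) = 2/27, P(Z=1) = 25/27

Enumerate traces; 9 have nonzero weight after conditioning:
  (U=2, Y=0, W=1, X=0, Z=1) weight 5/2304
  (U=2, Y=0, W=1, X=1, Z=1) weight 5/1152
  (U=2, Y=0, W=1, X=2, Z=1) weight 5/2304
  (U=2, Y=3, W=1, X=0, Z=1) weight 5/768
  (U=2, Y=3, W=1, X=1, Z=1) weight 5/384
  (U=2, Y=3, W=1, X=2, Z=1) weight 5/768
  (U=3, Y=2, W=0, X=0, Z=0) weight 1/1440
  (U=3, Y=2, W=0, X=1, Z=0) weight 1/720
  … 1 more
Group by Z:
  weight(Z=0) = 1/360
  weight(Z=1) = 5/144
Total weight = 1/360 + 5/144 = 3/80
P(Z=0 | obs) = 1/360 / 3/80 = 2/27
P(Z=1 | obs) = 5/144 / 3/80 = 25/27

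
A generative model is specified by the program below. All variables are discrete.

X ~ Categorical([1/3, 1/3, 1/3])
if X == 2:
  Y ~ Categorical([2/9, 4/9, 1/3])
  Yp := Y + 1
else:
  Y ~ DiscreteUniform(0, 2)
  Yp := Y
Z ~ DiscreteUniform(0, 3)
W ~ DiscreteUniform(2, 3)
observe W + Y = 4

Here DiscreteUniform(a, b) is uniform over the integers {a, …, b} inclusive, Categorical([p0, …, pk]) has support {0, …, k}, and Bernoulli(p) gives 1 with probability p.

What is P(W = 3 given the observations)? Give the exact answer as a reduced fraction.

Enumerate traces; 24 have nonzero weight after conditioning:
  (X=0, Y=1, Z=0, W=3) weight 1/72
  (X=0, Y=1, Z=1, W=3) weight 1/72
  (X=0, Y=1, Z=2, W=3) weight 1/72
  (X=0, Y=1, Z=3, W=3) weight 1/72
  (X=0, Y=2, Z=0, W=2) weight 1/72
  (X=0, Y=2, Z=1, W=2) weight 1/72
  (X=0, Y=2, Z=2, W=2) weight 1/72
  (X=0, Y=2, Z=3, W=2) weight 1/72
  … 16 more
Group by W:
  weight(W=2) = 1/6
  weight(W=3) = 5/27
Total weight = 1/6 + 5/27 = 19/54
P(W=2 | obs) = 1/6 / 19/54 = 9/19
P(W=3 | obs) = 5/27 / 19/54 = 10/19

P(W = 3 | obs) = 10/19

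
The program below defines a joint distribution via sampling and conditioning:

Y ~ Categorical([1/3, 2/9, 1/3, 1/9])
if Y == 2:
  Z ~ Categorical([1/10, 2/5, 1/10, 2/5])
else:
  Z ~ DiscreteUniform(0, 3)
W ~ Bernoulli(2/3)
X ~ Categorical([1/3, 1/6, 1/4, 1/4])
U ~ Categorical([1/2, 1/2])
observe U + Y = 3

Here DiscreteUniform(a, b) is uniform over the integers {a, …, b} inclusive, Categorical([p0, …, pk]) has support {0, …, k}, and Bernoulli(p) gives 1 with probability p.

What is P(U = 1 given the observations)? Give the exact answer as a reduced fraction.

P(U = 1 | obs) = 3/4

Enumerate traces; 64 have nonzero weight after conditioning:
  (Y=2, Z=0, W=0, X=0, U=1) weight 1/540
  (Y=2, Z=0, W=0, X=1, U=1) weight 1/1080
  (Y=2, Z=0, W=0, X=2, U=1) weight 1/720
  (Y=2, Z=0, W=0, X=3, U=1) weight 1/720
  (Y=2, Z=0, W=1, X=0, U=1) weight 1/270
  (Y=2, Z=0, W=1, X=1, U=1) weight 1/540
  (Y=2, Z=0, W=1, X=2, U=1) weight 1/360
  (Y=2, Z=0, W=1, X=3, U=1) weight 1/360
  (Y=3, Z=0, W=0, X=0, U=0) weight 1/648
  … 55 more
Group by U:
  weight(U=0) = 1/18
  weight(U=1) = 1/6
Total weight = 1/18 + 1/6 = 2/9
P(U=0 | obs) = 1/18 / 2/9 = 1/4
P(U=1 | obs) = 1/6 / 2/9 = 3/4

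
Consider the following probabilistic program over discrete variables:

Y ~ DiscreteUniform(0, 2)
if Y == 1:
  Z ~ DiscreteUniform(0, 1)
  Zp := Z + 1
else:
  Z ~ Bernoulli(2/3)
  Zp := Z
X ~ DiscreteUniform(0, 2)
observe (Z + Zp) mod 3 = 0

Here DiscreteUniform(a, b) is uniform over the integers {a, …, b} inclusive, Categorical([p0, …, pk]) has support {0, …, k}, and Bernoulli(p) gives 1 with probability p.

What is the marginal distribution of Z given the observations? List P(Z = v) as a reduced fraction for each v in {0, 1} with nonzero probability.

Enumerate traces; 9 have nonzero weight after conditioning:
  (Y=0, Z=0, X=0) weight 1/27
  (Y=0, Z=0, X=1) weight 1/27
  (Y=0, Z=0, X=2) weight 1/27
  (Y=1, Z=1, X=0) weight 1/18
  (Y=1, Z=1, X=1) weight 1/18
  (Y=1, Z=1, X=2) weight 1/18
  (Y=2, Z=0, X=0) weight 1/27
  (Y=2, Z=0, X=1) weight 1/27
  … 1 more
Group by Z:
  weight(Z=0) = 2/9
  weight(Z=1) = 1/6
Total weight = 2/9 + 1/6 = 7/18
P(Z=0 | obs) = 2/9 / 7/18 = 4/7
P(Z=1 | obs) = 1/6 / 7/18 = 3/7

P(Z=0) = 4/7, P(Z=1) = 3/7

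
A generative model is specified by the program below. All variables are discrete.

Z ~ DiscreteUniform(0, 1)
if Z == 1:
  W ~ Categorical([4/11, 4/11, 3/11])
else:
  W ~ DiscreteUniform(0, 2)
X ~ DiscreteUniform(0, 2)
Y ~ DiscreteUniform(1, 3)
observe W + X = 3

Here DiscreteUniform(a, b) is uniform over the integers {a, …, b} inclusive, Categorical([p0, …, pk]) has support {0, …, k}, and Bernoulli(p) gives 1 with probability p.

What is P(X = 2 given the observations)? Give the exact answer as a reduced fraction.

Enumerate traces; 12 have nonzero weight after conditioning:
  (Z=0, W=1, X=2, Y=1) weight 1/54
  (Z=0, W=1, X=2, Y=2) weight 1/54
  (Z=0, W=1, X=2, Y=3) weight 1/54
  (Z=0, W=2, X=1, Y=1) weight 1/54
  (Z=0, W=2, X=1, Y=2) weight 1/54
  (Z=0, W=2, X=1, Y=3) weight 1/54
  (Z=1, W=1, X=2, Y=1) weight 2/99
  (Z=1, W=1, X=2, Y=2) weight 2/99
  … 4 more
Group by X:
  weight(X=1) = 10/99
  weight(X=2) = 23/198
Total weight = 10/99 + 23/198 = 43/198
P(X=1 | obs) = 10/99 / 43/198 = 20/43
P(X=2 | obs) = 23/198 / 43/198 = 23/43

P(X = 2 | obs) = 23/43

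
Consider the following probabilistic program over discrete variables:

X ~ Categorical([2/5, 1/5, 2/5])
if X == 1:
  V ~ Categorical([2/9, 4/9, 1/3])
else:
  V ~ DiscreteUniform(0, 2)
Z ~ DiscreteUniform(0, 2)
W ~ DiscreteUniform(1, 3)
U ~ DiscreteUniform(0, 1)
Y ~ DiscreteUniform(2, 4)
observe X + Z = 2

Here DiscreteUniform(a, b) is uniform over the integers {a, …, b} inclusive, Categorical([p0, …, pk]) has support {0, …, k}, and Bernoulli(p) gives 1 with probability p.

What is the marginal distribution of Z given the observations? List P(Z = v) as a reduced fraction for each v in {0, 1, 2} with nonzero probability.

Enumerate traces; 162 have nonzero weight after conditioning:
  (X=0, V=0, Z=2, W=1, U=0, Y=2) weight 1/405
  (X=0, V=0, Z=2, W=1, U=0, Y=3) weight 1/405
  (X=0, V=0, Z=2, W=1, U=0, Y=4) weight 1/405
  (X=0, V=0, Z=2, W=1, U=1, Y=2) weight 1/405
  (X=0, V=0, Z=2, W=1, U=1, Y=3) weight 1/405
  (X=0, V=0, Z=2, W=1, U=1, Y=4) weight 1/405
  (X=0, V=0, Z=2, W=2, U=0, Y=2) weight 1/405
  (X=0, V=0, Z=2, W=2, U=0, Y=3) weight 1/405
  (X=1, V=0, Z=1, W=1, U=0, Y=2) weight 1/1215
  (X=2, V=0, Z=0, W=1, U=0, Y=2) weight 1/405
  … 152 more
Group by Z:
  weight(Z=0) = 2/15
  weight(Z=1) = 1/15
  weight(Z=2) = 2/15
Total weight = 2/15 + 1/15 + 2/15 = 1/3
P(Z=0 | obs) = 2/15 / 1/3 = 2/5
P(Z=1 | obs) = 1/15 / 1/3 = 1/5
P(Z=2 | obs) = 2/15 / 1/3 = 2/5

P(Z=0) = 2/5, P(Z=1) = 1/5, P(Z=2) = 2/5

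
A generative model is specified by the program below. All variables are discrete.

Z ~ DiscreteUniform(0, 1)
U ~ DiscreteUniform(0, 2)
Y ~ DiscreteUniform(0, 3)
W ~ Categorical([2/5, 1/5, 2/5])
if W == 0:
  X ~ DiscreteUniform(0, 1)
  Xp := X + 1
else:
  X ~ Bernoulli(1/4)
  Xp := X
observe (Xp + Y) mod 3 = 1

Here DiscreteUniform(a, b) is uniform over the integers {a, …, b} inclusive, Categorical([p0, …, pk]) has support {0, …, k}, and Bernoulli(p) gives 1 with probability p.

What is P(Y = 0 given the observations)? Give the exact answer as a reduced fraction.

Enumerate traces; 54 have nonzero weight after conditioning:
  (Z=0, U=0, Y=0, W=0, X=0) weight 1/120
  (Z=0, U=0, Y=0, W=1, X=1) weight 1/480
  (Z=0, U=0, Y=0, W=2, X=1) weight 1/240
  (Z=0, U=0, Y=1, W=1, X=0) weight 1/160
  (Z=0, U=0, Y=1, W=2, X=0) weight 1/80
  (Z=0, U=0, Y=2, W=0, X=1) weight 1/120
  (Z=0, U=0, Y=3, W=0, X=0) weight 1/120
  (Z=0, U=0, Y=3, W=1, X=1) weight 1/480
  … 46 more
Group by Y:
  weight(Y=0) = 7/80
  weight(Y=1) = 9/80
  weight(Y=2) = 1/20
  weight(Y=3) = 7/80
Total weight = 7/80 + 9/80 + 1/20 + 7/80 = 27/80
P(Y=0 | obs) = 7/80 / 27/80 = 7/27
P(Y=1 | obs) = 9/80 / 27/80 = 1/3
P(Y=2 | obs) = 1/20 / 27/80 = 4/27
P(Y=3 | obs) = 7/80 / 27/80 = 7/27

P(Y = 0 | obs) = 7/27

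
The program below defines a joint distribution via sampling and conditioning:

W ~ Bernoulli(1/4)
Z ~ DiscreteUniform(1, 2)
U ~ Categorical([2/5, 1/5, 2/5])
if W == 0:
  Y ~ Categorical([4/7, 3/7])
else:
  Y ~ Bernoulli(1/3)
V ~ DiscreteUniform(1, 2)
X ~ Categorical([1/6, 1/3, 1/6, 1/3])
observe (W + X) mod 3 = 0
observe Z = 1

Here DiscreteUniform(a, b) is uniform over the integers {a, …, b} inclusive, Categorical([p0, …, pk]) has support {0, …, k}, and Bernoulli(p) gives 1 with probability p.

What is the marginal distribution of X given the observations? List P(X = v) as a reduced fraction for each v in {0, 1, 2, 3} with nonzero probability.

P(X=0) = 3/10, P(X=2) = 1/10, P(X=3) = 3/5

Enumerate traces; 36 have nonzero weight after conditioning:
  (W=0, Z=1, U=0, Y=0, V=1, X=0) weight 1/140
  (W=0, Z=1, U=0, Y=0, V=1, X=3) weight 1/70
  (W=0, Z=1, U=0, Y=0, V=2, X=0) weight 1/140
  (W=0, Z=1, U=0, Y=0, V=2, X=3) weight 1/70
  (W=0, Z=1, U=0, Y=1, V=1, X=0) weight 3/560
  (W=0, Z=1, U=0, Y=1, V=1, X=3) weight 3/280
  (W=0, Z=1, U=0, Y=1, V=2, X=0) weight 3/560
  (W=0, Z=1, U=0, Y=1, V=2, X=3) weight 3/280
  (W=1, Z=1, U=0, Y=0, V=1, X=2) weight 1/360
  … 27 more
Group by X:
  weight(X=0) = 1/16
  weight(X=2) = 1/48
  weight(X=3) = 1/8
Total weight = 1/16 + 1/48 + 1/8 = 5/24
P(X=0 | obs) = 1/16 / 5/24 = 3/10
P(X=2 | obs) = 1/48 / 5/24 = 1/10
P(X=3 | obs) = 1/8 / 5/24 = 3/5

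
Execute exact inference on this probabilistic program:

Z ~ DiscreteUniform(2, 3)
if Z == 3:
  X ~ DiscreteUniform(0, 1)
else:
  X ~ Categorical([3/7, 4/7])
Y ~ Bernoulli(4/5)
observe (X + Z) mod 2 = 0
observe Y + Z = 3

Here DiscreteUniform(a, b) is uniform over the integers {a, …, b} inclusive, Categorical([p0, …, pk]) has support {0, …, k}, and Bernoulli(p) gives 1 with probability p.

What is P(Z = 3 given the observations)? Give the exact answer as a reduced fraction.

Enumerate traces; 2 have nonzero weight after conditioning:
  (Z=2, X=0, Y=1) weight 6/35
  (Z=3, X=1, Y=0) weight 1/20
Group by Z:
  weight(Z=2) = 6/35
  weight(Z=3) = 1/20
Total weight = 6/35 + 1/20 = 31/140
P(Z=2 | obs) = 6/35 / 31/140 = 24/31
P(Z=3 | obs) = 1/20 / 31/140 = 7/31

P(Z = 3 | obs) = 7/31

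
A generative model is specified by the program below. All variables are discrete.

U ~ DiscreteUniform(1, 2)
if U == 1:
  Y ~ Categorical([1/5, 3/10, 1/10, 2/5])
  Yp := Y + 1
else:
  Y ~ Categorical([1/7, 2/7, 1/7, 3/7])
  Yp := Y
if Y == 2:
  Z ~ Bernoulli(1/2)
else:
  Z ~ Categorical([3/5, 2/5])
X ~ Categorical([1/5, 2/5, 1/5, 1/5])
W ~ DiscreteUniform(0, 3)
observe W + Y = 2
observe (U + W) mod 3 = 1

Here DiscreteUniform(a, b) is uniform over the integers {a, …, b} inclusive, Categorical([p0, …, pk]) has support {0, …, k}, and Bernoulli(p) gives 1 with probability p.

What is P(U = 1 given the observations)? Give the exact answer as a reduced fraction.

Enumerate traces; 16 have nonzero weight after conditioning:
  (U=1, Y=2, Z=0, X=0, W=0) weight 1/800
  (U=1, Y=2, Z=0, X=1, W=0) weight 1/400
  (U=1, Y=2, Z=0, X=2, W=0) weight 1/800
  (U=1, Y=2, Z=0, X=3, W=0) weight 1/800
  (U=1, Y=2, Z=1, X=0, W=0) weight 1/800
  (U=1, Y=2, Z=1, X=1, W=0) weight 1/400
  (U=1, Y=2, Z=1, X=2, W=0) weight 1/800
  (U=1, Y=2, Z=1, X=3, W=0) weight 1/800
  (U=2, Y=0, Z=0, X=0, W=2) weight 3/1400
  … 7 more
Group by U:
  weight(U=1) = 1/80
  weight(U=2) = 1/56
Total weight = 1/80 + 1/56 = 17/560
P(U=1 | obs) = 1/80 / 17/560 = 7/17
P(U=2 | obs) = 1/56 / 17/560 = 10/17

P(U = 1 | obs) = 7/17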